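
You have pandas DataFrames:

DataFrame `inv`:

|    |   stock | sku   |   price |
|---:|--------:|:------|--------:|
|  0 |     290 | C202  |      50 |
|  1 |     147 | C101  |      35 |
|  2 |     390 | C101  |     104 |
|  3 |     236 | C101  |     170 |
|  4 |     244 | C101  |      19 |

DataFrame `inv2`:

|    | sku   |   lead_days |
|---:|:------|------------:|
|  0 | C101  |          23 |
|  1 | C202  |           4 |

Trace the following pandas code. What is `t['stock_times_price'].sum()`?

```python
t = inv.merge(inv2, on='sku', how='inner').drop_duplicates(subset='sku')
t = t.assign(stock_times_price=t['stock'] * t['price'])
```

merge on 'sku' (how='inner') → 5 rows:
   stock   sku  price  lead_days
0    290  C202     50          4
1    147  C101     35         23
2    390  C101    104         23
3    236  C101    170         23
4    244  C101     19         23
drop duplicate sku (keep=first):
   stock   sku  price  lead_days
0    290  C202     50          4
1    147  C101     35         23
add column stock_times_price = t['stock'] * t['price']:
   stock   sku  price  lead_days  stock_times_price
0    290  C202     50          4              14500
1    147  C101     35         23               5145
Reading off the sum of column 'stock_times_price', we get 19645.

19645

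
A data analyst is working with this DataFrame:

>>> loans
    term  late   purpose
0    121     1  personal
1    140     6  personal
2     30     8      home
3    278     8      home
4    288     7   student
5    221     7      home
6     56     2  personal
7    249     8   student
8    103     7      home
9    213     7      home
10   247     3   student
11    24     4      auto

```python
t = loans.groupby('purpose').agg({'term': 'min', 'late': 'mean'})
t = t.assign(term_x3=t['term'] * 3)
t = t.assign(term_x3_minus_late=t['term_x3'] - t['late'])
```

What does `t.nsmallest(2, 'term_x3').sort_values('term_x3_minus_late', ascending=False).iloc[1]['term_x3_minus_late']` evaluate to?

group by purpose: min(term), mean(late):
          term  late
purpose             
auto        24   4.0
home        30   7.4
personal    56   3.0
student    247   6.0
add column term_x3 = t['term'] * 3:
          term  late  term_x3
purpose                      
auto        24   4.0       72
home        30   7.4       90
personal    56   3.0      168
student    247   6.0      741
add column term_x3_minus_late = t['term_x3'] - t['late']:
          term  late  term_x3  term_x3_minus_late
purpose                                          
auto        24   4.0       72                68.0
home        30   7.4       90                82.6
personal    56   3.0      168               165.0
student    247   6.0      741               735.0
take 2 rows with smallest term_x3:
         term  late  term_x3  term_x3_minus_late
purpose                                         
auto       24   4.0       72                68.0
home       30   7.4       90                82.6
sort by term_x3_minus_late descending:
         term  late  term_x3  term_x3_minus_late
purpose                                         
home       30   7.4       90                82.6
auto       24   4.0       72                68.0
Reading off the value at position 1, column 'term_x3_minus_late', we get 68.0.

68.0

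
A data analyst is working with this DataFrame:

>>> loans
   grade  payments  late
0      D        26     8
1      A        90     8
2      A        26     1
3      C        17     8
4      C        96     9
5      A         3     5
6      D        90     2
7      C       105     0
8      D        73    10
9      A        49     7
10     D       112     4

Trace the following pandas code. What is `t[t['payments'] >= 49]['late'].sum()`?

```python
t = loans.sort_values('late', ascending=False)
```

40

sort by late descending:
   grade  payments  late
8      D        73    10
4      C        96     9
0      D        26     8
1      A        90     8
3      C        17     8
9      A        49     7
5      A         3     5
10     D       112     4
6      D        90     2
2      A        26     1
7      C       105     0
filter rows where payments >= 49:
   grade  payments  late
8      D        73    10
4      C        96     9
1      A        90     8
9      A        49     7
10     D       112     4
6      D        90     2
7      C       105     0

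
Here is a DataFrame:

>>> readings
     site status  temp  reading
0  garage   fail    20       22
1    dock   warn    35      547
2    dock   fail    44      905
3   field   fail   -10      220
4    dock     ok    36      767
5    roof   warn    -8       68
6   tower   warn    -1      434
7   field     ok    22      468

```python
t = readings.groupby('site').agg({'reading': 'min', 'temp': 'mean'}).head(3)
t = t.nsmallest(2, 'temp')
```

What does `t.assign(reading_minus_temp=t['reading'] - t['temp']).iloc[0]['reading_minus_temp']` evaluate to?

214.0

group by site: min(reading), mean(temp):
        reading       temp
site                      
dock        547  38.333333
field       220   6.000000
garage       22  20.000000
roof         68  -8.000000
tower       434  -1.000000
take first 3 rows:
        reading       temp
site                      
dock        547  38.333333
field       220   6.000000
garage       22  20.000000
take 2 rows with smallest temp:
        reading  temp
site                 
field       220   6.0
garage       22  20.0
add column reading_minus_temp = t['reading'] - t['temp']:
        reading  temp  reading_minus_temp
site                                     
field       220   6.0               214.0
garage       22  20.0                 2.0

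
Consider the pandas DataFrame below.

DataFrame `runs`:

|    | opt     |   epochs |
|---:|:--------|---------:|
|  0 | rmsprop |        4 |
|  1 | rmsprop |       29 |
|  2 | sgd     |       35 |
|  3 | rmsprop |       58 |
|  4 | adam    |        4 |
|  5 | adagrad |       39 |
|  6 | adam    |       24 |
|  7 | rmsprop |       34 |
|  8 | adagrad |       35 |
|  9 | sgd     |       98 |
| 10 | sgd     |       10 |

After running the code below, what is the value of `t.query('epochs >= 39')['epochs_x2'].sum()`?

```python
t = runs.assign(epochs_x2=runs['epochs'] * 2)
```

add column epochs_x2 = runs['epochs'] * 2:
        opt  epochs  epochs_x2
0   rmsprop       4          8
1   rmsprop      29         58
2       sgd      35         70
3   rmsprop      58        116
4      adam       4          8
5   adagrad      39         78
6      adam      24         48
7   rmsprop      34         68
8   adagrad      35         70
9       sgd      98        196
10      sgd      10         20
filter rows where epochs >= 39:
       opt  epochs  epochs_x2
3  rmsprop      58        116
5  adagrad      39         78
9      sgd      98        196
Hence 390.

390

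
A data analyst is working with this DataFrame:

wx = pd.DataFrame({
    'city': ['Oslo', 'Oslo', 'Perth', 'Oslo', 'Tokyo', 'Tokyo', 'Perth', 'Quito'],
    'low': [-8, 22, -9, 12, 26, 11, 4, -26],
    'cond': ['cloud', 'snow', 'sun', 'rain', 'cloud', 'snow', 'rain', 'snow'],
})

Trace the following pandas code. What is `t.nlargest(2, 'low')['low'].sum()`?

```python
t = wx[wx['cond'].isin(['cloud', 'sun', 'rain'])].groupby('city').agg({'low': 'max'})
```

filter rows where cond in ['cloud', 'sun', 'rain']:
    city  low   cond
0   Oslo   -8  cloud
2  Perth   -9    sun
3   Oslo   12   rain
4  Tokyo   26  cloud
6  Perth    4   rain
group by city, max of low:
       low
city      
Oslo    12
Perth    4
Tokyo   26
take 2 rows with largest low:
       low
city      
Tokyo   26
Oslo    12
sum of column 'low' → 38

38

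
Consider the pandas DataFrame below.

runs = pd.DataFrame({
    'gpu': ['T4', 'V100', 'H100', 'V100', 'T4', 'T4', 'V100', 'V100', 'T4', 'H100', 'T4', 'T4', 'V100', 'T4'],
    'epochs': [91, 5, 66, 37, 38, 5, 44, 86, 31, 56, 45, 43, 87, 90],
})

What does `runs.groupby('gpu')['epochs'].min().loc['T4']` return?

5

group by gpu, min of epochs:
gpu
H100    56
T4       5
V100     5
Name: epochs, dtype: int64
The value at index 'T4' is 5.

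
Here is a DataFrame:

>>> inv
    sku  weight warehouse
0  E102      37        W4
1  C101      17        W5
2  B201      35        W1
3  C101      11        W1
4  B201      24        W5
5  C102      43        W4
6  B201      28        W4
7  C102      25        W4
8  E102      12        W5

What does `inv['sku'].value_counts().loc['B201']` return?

value_counts of sku:
sku
B201    3
E102    2
C101    2
C102    2
Name: count, dtype: int64
So loc['B201'] = 3.

3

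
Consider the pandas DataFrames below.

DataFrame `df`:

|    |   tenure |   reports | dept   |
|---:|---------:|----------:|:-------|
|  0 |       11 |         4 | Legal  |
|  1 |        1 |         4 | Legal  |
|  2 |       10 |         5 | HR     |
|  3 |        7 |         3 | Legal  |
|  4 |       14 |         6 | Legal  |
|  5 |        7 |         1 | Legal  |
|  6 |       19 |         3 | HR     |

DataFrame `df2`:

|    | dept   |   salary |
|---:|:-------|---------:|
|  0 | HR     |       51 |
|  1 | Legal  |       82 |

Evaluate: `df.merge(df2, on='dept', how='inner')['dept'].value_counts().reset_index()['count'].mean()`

3.5

merge on 'dept' (how='inner') → 7 rows:
   tenure  reports   dept  salary
0      11        4  Legal      82
1       1        4  Legal      82
2      10        5     HR      51
3       7        3  Legal      82
4      14        6  Legal      82
5       7        1  Legal      82
6      19        3     HR      51
value_counts of dept:
dept
Legal    5
HR       2
Name: count, dtype: int64
reset_index():
    dept  count
0  Legal      5
1     HR      2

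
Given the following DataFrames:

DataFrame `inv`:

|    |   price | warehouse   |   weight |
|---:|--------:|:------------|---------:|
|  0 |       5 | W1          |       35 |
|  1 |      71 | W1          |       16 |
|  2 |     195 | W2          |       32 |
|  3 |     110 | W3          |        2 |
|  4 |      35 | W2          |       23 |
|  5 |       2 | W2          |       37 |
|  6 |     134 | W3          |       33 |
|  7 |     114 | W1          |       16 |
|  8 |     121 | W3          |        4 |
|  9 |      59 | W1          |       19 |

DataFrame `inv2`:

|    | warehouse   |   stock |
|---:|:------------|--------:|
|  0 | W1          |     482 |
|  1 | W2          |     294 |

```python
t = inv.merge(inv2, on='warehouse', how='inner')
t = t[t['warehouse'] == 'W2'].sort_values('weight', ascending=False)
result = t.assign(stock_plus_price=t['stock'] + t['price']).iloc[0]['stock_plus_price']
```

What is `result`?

merge on 'warehouse' (how='inner') → 7 rows:
   price warehouse  weight  stock
0      5        W1      35    482
1     71        W1      16    482
2    195        W2      32    294
3     35        W2      23    294
4      2        W2      37    294
5    114        W1      16    482
6     59        W1      19    482
filter rows where warehouse == 'W2':
   price warehouse  weight  stock
2    195        W2      32    294
3     35        W2      23    294
4      2        W2      37    294
sort by weight descending:
   price warehouse  weight  stock
4      2        W2      37    294
2    195        W2      32    294
3     35        W2      23    294
add column stock_plus_price = t['stock'] + t['price']:
   price warehouse  weight  stock  stock_plus_price
4      2        W2      37    294               296
2    195        W2      32    294               489
3     35        W2      23    294               329
Then the value at position 0, column 'stock_plus_price': 296

296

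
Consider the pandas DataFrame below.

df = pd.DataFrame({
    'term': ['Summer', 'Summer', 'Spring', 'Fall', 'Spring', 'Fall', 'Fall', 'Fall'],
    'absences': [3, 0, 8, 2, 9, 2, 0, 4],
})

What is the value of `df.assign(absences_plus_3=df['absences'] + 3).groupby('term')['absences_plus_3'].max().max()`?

12

add column absences_plus_3 = df['absences'] + 3:
     term  absences  absences_plus_3
0  Summer         3                6
1  Summer         0                3
2  Spring         8               11
3    Fall         2                5
4  Spring         9               12
5    Fall         2                5
6    Fall         0                3
7    Fall         4                7
group by term, max of absences_plus_3:
term
Fall       7
Spring    12
Summer     6
Name: absences_plus_3, dtype: int64
Taking the max of the resulting series gives 12.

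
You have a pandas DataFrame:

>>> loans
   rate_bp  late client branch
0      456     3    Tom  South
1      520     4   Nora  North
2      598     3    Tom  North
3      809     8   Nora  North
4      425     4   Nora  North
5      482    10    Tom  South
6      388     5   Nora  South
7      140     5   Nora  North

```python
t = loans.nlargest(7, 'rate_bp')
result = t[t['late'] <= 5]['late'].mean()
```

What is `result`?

take 7 rows with largest rate_bp:
   rate_bp  late client branch
3      809     8   Nora  North
2      598     3    Tom  North
1      520     4   Nora  North
5      482    10    Tom  South
0      456     3    Tom  South
4      425     4   Nora  North
6      388     5   Nora  South
filter rows where late <= 5:
   rate_bp  late client branch
2      598     3    Tom  North
1      520     4   Nora  North
0      456     3    Tom  South
4      425     4   Nora  North
6      388     5   Nora  South
Finally, mean of column 'late' = 3.8.

3.8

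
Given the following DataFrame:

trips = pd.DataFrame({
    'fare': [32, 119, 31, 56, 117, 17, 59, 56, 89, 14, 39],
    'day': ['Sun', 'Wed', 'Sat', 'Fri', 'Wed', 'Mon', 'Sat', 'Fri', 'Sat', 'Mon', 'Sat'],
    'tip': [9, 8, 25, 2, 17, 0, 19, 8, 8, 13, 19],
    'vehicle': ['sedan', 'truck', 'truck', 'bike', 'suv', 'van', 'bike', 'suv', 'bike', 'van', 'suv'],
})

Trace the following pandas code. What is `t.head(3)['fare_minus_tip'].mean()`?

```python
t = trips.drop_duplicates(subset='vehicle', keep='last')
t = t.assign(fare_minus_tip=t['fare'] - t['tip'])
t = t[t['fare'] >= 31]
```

drop duplicate vehicle (keep=last):
    fare  day  tip vehicle
0     32  Sun    9   sedan
2     31  Sat   25   truck
8     89  Sat    8    bike
9     14  Mon   13     van
10    39  Sat   19     suv
add column fare_minus_tip = t['fare'] - t['tip']:
    fare  day  tip vehicle  fare_minus_tip
0     32  Sun    9   sedan              23
2     31  Sat   25   truck               6
8     89  Sat    8    bike              81
9     14  Mon   13     van               1
10    39  Sat   19     suv              20
filter rows where fare >= 31:
    fare  day  tip vehicle  fare_minus_tip
0     32  Sun    9   sedan              23
2     31  Sat   25   truck               6
8     89  Sat    8    bike              81
10    39  Sat   19     suv              20
take first 3 rows:
   fare  day  tip vehicle  fare_minus_tip
0    32  Sun    9   sedan              23
2    31  Sat   25   truck               6
8    89  Sat    8    bike              81

36.6666666667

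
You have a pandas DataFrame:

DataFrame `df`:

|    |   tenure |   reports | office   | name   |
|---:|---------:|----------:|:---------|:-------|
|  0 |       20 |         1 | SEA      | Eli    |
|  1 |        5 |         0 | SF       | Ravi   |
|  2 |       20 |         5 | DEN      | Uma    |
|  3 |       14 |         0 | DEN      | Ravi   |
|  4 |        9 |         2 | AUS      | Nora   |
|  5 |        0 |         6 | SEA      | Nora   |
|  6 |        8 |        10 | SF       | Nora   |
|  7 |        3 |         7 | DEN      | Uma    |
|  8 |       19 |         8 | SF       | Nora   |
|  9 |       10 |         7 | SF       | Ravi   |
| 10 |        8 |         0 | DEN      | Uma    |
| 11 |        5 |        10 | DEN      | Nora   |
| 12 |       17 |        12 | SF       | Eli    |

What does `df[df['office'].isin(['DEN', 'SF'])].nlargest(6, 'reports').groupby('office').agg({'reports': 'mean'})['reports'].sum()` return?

17.75

filter rows where office in ['DEN', 'SF']:
    tenure  reports office  name
1        5        0     SF  Ravi
2       20        5    DEN   Uma
3       14        0    DEN  Ravi
6        8       10     SF  Nora
7        3        7    DEN   Uma
8       19        8     SF  Nora
9       10        7     SF  Ravi
10       8        0    DEN   Uma
11       5       10    DEN  Nora
12      17       12     SF   Eli
take 6 rows with largest reports:
    tenure  reports office  name
12      17       12     SF   Eli
6        8       10     SF  Nora
11       5       10    DEN  Nora
8       19        8     SF  Nora
7        3        7    DEN   Uma
9       10        7     SF  Ravi
group by office, mean of reports:
        reports
office         
DEN        8.50
SF         9.25
Reading off the sum of column 'reports', we get 17.75.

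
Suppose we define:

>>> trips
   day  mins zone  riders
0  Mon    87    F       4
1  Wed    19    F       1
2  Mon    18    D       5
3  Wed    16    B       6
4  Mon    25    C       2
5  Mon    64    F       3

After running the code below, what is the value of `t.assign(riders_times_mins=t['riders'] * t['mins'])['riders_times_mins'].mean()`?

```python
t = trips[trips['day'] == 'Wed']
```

57.5

filter rows where day == 'Wed':
   day  mins zone  riders
1  Wed    19    F       1
3  Wed    16    B       6
add column riders_times_mins = t['riders'] * t['mins']:
   day  mins zone  riders  riders_times_mins
1  Wed    19    F       1                 19
3  Wed    16    B       6                 96
Hence 57.5.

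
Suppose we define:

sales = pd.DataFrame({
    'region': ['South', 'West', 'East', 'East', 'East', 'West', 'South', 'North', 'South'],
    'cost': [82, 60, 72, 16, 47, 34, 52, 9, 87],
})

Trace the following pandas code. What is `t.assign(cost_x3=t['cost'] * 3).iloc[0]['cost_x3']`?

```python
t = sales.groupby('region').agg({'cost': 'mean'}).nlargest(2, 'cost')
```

221.0

group by region, mean of cost:
             cost
region           
East    45.000000
North    9.000000
South   73.666667
West    47.000000
take 2 rows with largest cost:
             cost
region           
South   73.666667
West    47.000000
add column cost_x3 = t['cost'] * 3:
             cost  cost_x3
region                    
South   73.666667    221.0
West    47.000000    141.0
Then the value at position 0, column 'cost_x3': 221.0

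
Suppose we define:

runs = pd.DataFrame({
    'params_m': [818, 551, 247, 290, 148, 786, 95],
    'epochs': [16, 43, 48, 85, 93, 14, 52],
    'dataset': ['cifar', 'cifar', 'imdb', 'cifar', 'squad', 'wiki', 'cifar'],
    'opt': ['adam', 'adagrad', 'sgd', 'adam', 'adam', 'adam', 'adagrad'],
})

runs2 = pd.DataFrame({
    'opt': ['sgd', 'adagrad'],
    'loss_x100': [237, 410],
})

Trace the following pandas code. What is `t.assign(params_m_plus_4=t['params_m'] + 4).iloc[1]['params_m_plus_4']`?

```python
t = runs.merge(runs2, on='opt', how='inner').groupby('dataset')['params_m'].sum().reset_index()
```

merge on 'opt' (how='inner') → 3 rows:
   params_m  epochs dataset      opt  loss_x100
0       551      43   cifar  adagrad        410
1       247      48    imdb      sgd        237
2        95      52   cifar  adagrad        410
group by dataset, sum of params_m:
dataset
cifar    646
imdb     247
Name: params_m, dtype: int64
reset_index():
  dataset  params_m
0   cifar       646
1    imdb       247
add column params_m_plus_4 = t['params_m'] + 4:
  dataset  params_m  params_m_plus_4
0   cifar       646              650
1    imdb       247              251
Hence 251.

251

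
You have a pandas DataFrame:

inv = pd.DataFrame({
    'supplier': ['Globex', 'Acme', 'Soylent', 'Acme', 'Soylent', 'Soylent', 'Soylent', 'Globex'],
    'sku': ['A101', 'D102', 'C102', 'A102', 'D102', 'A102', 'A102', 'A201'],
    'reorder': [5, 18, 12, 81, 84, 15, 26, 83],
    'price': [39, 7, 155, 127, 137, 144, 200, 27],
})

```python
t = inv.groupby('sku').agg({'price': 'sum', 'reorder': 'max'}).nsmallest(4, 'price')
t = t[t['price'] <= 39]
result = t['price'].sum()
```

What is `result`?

66

group by sku: sum(price), max(reorder):
      price  reorder
sku                 
A101     39        5
A102    471       81
A201     27       83
C102    155       12
D102    144       84
take 4 rows with smallest price:
      price  reorder
sku                 
A201     27       83
A101     39        5
D102    144       84
C102    155       12
filter rows where price <= 39:
      price  reorder
sku                 
A201     27       83
A101     39        5
The sum of column 'price' is 66.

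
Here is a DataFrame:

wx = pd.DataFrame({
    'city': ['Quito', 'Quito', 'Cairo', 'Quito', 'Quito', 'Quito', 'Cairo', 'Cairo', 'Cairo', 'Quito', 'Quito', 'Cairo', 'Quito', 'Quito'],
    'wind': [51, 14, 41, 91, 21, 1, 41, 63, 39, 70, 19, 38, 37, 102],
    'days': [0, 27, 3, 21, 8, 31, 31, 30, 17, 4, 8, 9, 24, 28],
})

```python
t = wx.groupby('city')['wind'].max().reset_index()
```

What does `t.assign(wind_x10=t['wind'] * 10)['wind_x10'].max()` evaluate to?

group by city, max of wind:
city
Cairo     63
Quito    102
Name: wind, dtype: int64
reset_index():
    city  wind
0  Cairo    63
1  Quito   102
add column wind_x10 = t['wind'] * 10:
    city  wind  wind_x10
0  Cairo    63       630
1  Quito   102      1020
Reading off the max of column 'wind_x10', we get 1020.

1020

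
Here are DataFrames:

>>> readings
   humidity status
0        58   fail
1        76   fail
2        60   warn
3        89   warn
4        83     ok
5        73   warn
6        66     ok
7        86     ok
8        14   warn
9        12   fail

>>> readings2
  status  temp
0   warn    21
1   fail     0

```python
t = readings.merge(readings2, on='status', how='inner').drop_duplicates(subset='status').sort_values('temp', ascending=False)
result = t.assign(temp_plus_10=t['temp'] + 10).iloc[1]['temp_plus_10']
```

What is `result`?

10

merge on 'status' (how='inner') → 7 rows:
   humidity status  temp
0        58   fail     0
1        76   fail     0
2        60   warn    21
3        89   warn    21
4        73   warn    21
5        14   warn    21
6        12   fail     0
drop duplicate status (keep=first):
   humidity status  temp
0        58   fail     0
2        60   warn    21
sort by temp descending:
   humidity status  temp
2        60   warn    21
0        58   fail     0
add column temp_plus_10 = t['temp'] + 10:
   humidity status  temp  temp_plus_10
2        60   warn    21            31
0        58   fail     0            10
Finally, value at position 1, column 'temp_plus_10' = 10.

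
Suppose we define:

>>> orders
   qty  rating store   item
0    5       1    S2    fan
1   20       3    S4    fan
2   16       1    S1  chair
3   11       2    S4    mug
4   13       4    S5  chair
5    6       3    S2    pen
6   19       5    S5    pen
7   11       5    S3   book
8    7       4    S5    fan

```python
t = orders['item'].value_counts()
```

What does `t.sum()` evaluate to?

9

value_counts of item:
item
fan      3
chair    2
pen      2
mug      1
book     1
Name: count, dtype: int64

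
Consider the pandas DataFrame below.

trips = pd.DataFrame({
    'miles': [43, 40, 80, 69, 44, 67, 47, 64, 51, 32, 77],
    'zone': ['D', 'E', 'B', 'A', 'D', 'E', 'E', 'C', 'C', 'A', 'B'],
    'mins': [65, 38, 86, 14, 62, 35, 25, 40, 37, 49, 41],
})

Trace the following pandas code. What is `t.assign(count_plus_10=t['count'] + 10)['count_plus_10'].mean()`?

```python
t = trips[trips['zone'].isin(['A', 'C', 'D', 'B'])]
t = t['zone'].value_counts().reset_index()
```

filter rows where zone in ['A', 'C', 'D', 'B']:
    miles zone  mins
0      43    D    65
2      80    B    86
3      69    A    14
4      44    D    62
7      64    C    40
8      51    C    37
9      32    A    49
10     77    B    41
value_counts of zone:
zone
D    2
B    2
A    2
C    2
Name: count, dtype: int64
reset_index():
  zone  count
0    D      2
1    B      2
2    A      2
3    C      2
add column count_plus_10 = t['count'] + 10:
  zone  count  count_plus_10
0    D      2             12
1    B      2             12
2    A      2             12
3    C      2             12

12.0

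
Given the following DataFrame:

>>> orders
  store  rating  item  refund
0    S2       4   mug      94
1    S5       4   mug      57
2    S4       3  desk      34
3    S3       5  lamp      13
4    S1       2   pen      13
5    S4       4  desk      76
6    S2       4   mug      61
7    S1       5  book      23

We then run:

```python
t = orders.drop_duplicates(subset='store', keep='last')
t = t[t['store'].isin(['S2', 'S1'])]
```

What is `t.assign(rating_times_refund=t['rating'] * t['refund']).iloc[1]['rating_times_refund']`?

115

drop duplicate store (keep=last):
  store  rating  item  refund
1    S5       4   mug      57
3    S3       5  lamp      13
5    S4       4  desk      76
6    S2       4   mug      61
7    S1       5  book      23
filter rows where store in ['S2', 'S1']:
  store  rating  item  refund
6    S2       4   mug      61
7    S1       5  book      23
add column rating_times_refund = t['rating'] * t['refund']:
  store  rating  item  refund  rating_times_refund
6    S2       4   mug      61                  244
7    S1       5  book      23                  115
value at position 1, column 'rating_times_refund' → 115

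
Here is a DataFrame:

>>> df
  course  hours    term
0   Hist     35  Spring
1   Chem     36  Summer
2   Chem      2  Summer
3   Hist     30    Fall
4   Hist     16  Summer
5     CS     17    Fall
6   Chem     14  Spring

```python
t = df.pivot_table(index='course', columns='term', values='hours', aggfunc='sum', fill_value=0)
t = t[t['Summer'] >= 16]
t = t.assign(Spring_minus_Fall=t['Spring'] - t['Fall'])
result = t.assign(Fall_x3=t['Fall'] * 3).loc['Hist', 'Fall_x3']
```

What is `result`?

pivot: rows=course, cols=term, sum(hours):
term    Fall  Spring  Summer
course                      
CS        17       0       0
Chem       0      14      38
Hist      30      35      16
filter rows where Summer >= 16:
term    Fall  Spring  Summer
course                      
Chem       0      14      38
Hist      30      35      16
add column Spring_minus_Fall = t['Spring'] - t['Fall']:
term    Fall  Spring  Summer  Spring_minus_Fall
course                                         
Chem       0      14      38                 14
Hist      30      35      16                  5
add column Fall_x3 = t['Fall'] * 3:
term    Fall  Spring  Summer  Spring_minus_Fall  Fall_x3
course                                                  
Chem       0      14      38                 14        0
Hist      30      35      16                  5       90
Taking the value at row 'Hist', column 'Fall_x3' gives 90.

90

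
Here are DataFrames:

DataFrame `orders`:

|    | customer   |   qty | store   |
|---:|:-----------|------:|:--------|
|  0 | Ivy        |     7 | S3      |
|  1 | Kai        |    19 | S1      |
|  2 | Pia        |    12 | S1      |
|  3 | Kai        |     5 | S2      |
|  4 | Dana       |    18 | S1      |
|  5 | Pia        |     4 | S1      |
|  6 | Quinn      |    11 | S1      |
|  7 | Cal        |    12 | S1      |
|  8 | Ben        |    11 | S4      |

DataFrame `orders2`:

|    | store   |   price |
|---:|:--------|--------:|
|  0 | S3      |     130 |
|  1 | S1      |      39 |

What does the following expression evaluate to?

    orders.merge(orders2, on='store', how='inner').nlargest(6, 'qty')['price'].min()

merge on 'store' (how='inner') → 7 rows:
  customer  qty store  price
0      Ivy    7    S3    130
1      Kai   19    S1     39
2      Pia   12    S1     39
3     Dana   18    S1     39
4      Pia    4    S1     39
5    Quinn   11    S1     39
6      Cal   12    S1     39
take 6 rows with largest qty:
  customer  qty store  price
1      Kai   19    S1     39
3     Dana   18    S1     39
2      Pia   12    S1     39
6      Cal   12    S1     39
5    Quinn   11    S1     39
0      Ivy    7    S3    130
The min of column 'price' is 39.

39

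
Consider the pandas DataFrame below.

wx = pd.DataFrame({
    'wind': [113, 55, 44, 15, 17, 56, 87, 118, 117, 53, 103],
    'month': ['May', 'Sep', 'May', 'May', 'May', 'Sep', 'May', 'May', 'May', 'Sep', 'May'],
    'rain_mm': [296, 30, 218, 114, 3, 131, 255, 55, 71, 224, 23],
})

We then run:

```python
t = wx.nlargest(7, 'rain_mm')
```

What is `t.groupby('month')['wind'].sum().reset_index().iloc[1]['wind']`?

109

take 7 rows with largest rain_mm:
   wind month  rain_mm
0   113   May      296
6    87   May      255
9    53   Sep      224
2    44   May      218
5    56   Sep      131
3    15   May      114
8   117   May       71
group by month, sum of wind:
month
May    376
Sep    109
Name: wind, dtype: int64
reset_index():
  month  wind
0   May   376
1   Sep   109
Hence 109.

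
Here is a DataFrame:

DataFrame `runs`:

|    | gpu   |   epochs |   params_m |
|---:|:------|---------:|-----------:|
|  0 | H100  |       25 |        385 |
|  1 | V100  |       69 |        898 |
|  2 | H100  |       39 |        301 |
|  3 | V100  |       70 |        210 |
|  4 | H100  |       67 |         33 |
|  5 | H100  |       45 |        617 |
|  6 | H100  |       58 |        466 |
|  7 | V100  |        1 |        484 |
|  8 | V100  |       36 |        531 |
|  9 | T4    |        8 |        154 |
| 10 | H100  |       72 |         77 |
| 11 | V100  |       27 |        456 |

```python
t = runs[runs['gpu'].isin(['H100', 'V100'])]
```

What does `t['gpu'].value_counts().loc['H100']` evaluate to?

6

filter rows where gpu in ['H100', 'V100']:
     gpu  epochs  params_m
0   H100      25       385
1   V100      69       898
2   H100      39       301
3   V100      70       210
4   H100      67        33
5   H100      45       617
6   H100      58       466
7   V100       1       484
8   V100      36       531
10  H100      72        77
11  V100      27       456
value_counts of gpu:
gpu
H100    6
V100    5
Name: count, dtype: int64
Reading off the value at index 'H100', we get 6.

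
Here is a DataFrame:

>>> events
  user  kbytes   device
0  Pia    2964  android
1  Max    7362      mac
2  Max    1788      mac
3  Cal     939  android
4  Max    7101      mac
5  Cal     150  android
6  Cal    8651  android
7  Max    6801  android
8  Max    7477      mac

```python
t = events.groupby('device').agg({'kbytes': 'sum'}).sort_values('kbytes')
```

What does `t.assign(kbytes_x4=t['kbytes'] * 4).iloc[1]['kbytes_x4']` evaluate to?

group by device, sum of kbytes:
         kbytes
device         
android   19505
mac       23728
sort by kbytes:
         kbytes
device         
android   19505
mac       23728
add column kbytes_x4 = t['kbytes'] * 4:
         kbytes  kbytes_x4
device                    
android   19505      78020
mac       23728      94912

94912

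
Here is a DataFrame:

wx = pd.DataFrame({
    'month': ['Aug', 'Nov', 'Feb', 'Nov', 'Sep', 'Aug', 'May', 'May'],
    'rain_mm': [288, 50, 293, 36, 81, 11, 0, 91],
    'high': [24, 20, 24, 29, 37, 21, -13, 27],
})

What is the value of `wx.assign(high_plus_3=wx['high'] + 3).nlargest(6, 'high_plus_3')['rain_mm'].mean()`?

133.333333333

add column high_plus_3 = wx['high'] + 3:
  month  rain_mm  high  high_plus_3
0   Aug      288    24           27
1   Nov       50    20           23
2   Feb      293    24           27
3   Nov       36    29           32
4   Sep       81    37           40
5   Aug       11    21           24
6   May        0   -13          -10
7   May       91    27           30
take 6 rows with largest high_plus_3:
  month  rain_mm  high  high_plus_3
4   Sep       81    37           40
3   Nov       36    29           32
7   May       91    27           30
0   Aug      288    24           27
2   Feb      293    24           27
5   Aug       11    21           24
Hence 133.333333333.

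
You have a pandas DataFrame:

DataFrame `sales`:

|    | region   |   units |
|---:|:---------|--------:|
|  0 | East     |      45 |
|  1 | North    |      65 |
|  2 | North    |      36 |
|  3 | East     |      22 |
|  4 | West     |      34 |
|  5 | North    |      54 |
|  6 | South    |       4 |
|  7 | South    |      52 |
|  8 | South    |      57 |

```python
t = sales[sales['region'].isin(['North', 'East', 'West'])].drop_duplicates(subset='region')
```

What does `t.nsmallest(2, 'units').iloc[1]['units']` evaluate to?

45

filter rows where region in ['North', 'East', 'West']:
  region  units
0   East     45
1  North     65
2  North     36
3   East     22
4   West     34
5  North     54
drop duplicate region (keep=first):
  region  units
0   East     45
1  North     65
4   West     34
take 2 rows with smallest units:
  region  units
4   West     34
0   East     45
The value at position 1, column 'units' is 45.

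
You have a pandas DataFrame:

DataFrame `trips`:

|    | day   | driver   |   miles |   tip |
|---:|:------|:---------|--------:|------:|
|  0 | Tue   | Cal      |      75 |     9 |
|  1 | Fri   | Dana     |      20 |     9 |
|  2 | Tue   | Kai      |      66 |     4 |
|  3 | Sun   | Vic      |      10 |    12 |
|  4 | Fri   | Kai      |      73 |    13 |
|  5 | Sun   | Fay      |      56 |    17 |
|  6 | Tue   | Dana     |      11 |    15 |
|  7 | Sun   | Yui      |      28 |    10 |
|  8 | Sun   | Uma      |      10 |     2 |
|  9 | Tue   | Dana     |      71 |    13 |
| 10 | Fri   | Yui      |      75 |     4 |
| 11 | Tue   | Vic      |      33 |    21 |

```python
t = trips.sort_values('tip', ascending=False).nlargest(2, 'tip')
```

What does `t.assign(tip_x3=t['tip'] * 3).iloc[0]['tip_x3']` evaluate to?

sort by tip descending:
    day driver  miles  tip
11  Tue    Vic     33   21
5   Sun    Fay     56   17
6   Tue   Dana     11   15
4   Fri    Kai     73   13
9   Tue   Dana     71   13
3   Sun    Vic     10   12
7   Sun    Yui     28   10
0   Tue    Cal     75    9
1   Fri   Dana     20    9
2   Tue    Kai     66    4
10  Fri    Yui     75    4
8   Sun    Uma     10    2
take 2 rows with largest tip:
    day driver  miles  tip
11  Tue    Vic     33   21
5   Sun    Fay     56   17
add column tip_x3 = t['tip'] * 3:
    day driver  miles  tip  tip_x3
11  Tue    Vic     33   21      63
5   Sun    Fay     56   17      51
So iloc[0]['tip_x3'] = 63.

63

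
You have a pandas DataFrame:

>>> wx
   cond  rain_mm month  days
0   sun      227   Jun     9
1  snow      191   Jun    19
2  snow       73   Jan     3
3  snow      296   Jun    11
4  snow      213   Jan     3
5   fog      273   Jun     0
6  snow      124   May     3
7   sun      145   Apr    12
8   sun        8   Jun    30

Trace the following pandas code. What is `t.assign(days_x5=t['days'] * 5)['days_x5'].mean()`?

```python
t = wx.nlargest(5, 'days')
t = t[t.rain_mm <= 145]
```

105.0

take 5 rows with largest days:
   cond  rain_mm month  days
8   sun        8   Jun    30
1  snow      191   Jun    19
7   sun      145   Apr    12
3  snow      296   Jun    11
0   sun      227   Jun     9
filter rows where rain_mm <= 145:
  cond  rain_mm month  days
8  sun        8   Jun    30
7  sun      145   Apr    12
add column days_x5 = t['days'] * 5:
  cond  rain_mm month  days  days_x5
8  sun        8   Jun    30      150
7  sun      145   Apr    12       60
mean of column 'days_x5' → 105.0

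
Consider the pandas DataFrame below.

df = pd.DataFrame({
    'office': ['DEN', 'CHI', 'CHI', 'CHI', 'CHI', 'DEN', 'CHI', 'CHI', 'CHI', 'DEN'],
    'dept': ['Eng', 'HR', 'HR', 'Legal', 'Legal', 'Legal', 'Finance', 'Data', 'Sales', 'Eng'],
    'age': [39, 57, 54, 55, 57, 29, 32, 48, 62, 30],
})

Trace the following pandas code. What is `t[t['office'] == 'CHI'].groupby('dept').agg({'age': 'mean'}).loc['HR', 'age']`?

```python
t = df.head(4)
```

take first 4 rows:
  office   dept  age
0    DEN    Eng   39
1    CHI     HR   57
2    CHI     HR   54
3    CHI  Legal   55
filter rows where office == 'CHI':
  office   dept  age
1    CHI     HR   57
2    CHI     HR   54
3    CHI  Legal   55
group by dept, mean of age:
        age
dept       
HR     55.5
Legal  55.0
The value at row 'HR', column 'age' is 55.5.

55.5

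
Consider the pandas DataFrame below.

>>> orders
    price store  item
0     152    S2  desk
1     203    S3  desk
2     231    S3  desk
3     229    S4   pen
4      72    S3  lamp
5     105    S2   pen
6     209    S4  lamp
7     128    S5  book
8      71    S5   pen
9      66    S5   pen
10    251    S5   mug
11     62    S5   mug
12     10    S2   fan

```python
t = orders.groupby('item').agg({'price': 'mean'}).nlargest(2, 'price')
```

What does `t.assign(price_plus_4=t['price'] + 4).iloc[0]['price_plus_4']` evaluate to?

199.333333333

group by item, mean of price:
           price
item            
book  128.000000
desk  195.333333
fan    10.000000
lamp  140.500000
mug   156.500000
pen   117.750000
take 2 rows with largest price:
           price
item            
desk  195.333333
mug   156.500000
add column price_plus_4 = t['price'] + 4:
           price  price_plus_4
item                          
desk  195.333333    199.333333
mug   156.500000    160.500000
So iloc[0]['price_plus_4'] = 199.333333333.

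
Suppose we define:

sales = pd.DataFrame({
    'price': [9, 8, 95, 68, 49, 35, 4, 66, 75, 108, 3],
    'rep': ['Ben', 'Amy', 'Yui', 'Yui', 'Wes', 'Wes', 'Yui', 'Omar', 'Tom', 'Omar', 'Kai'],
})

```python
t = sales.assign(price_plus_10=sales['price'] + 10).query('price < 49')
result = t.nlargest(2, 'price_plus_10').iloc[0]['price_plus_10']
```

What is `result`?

add column price_plus_10 = sales['price'] + 10:
    price   rep  price_plus_10
0       9   Ben             19
1       8   Amy             18
2      95   Yui            105
3      68   Yui             78
4      49   Wes             59
5      35   Wes             45
6       4   Yui             14
7      66  Omar             76
8      75   Tom             85
9     108  Omar            118
10      3   Kai             13
filter rows where price < 49:
    price  rep  price_plus_10
0       9  Ben             19
1       8  Amy             18
5      35  Wes             45
6       4  Yui             14
10      3  Kai             13
take 2 rows with largest price_plus_10:
   price  rep  price_plus_10
5     35  Wes             45
0      9  Ben             19

45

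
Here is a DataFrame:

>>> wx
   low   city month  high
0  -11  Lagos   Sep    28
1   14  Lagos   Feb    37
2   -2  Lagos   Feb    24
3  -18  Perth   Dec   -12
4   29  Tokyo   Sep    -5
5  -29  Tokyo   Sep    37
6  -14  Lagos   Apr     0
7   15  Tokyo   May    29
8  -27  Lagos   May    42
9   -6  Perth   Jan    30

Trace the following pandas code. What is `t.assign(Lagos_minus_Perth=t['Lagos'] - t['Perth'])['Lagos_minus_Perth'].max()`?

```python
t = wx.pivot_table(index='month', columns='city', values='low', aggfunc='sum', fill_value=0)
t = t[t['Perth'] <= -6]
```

pivot: rows=month, cols=city, sum(low):
city   Lagos  Perth  Tokyo
month                     
Apr      -14      0      0
Dec        0    -18      0
Feb       12      0      0
Jan        0     -6      0
May      -27      0     15
Sep      -11      0      0
filter rows where Perth <= -6:
city   Lagos  Perth  Tokyo
month                     
Dec        0    -18      0
Jan        0     -6      0
add column Lagos_minus_Perth = t['Lagos'] - t['Perth']:
city   Lagos  Perth  Tokyo  Lagos_minus_Perth
month                                        
Dec        0    -18      0                 18
Jan        0     -6      0                  6
Hence 18.

18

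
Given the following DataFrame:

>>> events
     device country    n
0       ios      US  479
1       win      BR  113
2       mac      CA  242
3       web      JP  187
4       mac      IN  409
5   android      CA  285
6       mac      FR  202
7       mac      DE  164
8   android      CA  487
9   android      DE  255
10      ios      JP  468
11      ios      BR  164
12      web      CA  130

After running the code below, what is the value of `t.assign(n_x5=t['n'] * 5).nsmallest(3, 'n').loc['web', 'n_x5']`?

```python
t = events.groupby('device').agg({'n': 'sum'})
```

group by device, sum of n:
            n
device       
android  1027
ios      1111
mac      1017
web       317
win       113
add column n_x5 = t['n'] * 5:
            n  n_x5
device             
android  1027  5135
ios      1111  5555
mac      1017  5085
web       317  1585
win       113   565
take 3 rows with smallest n:
           n  n_x5
device            
win      113   565
web      317  1585
mac     1017  5085
Taking the value at row 'web', column 'n_x5' gives 1585.

1585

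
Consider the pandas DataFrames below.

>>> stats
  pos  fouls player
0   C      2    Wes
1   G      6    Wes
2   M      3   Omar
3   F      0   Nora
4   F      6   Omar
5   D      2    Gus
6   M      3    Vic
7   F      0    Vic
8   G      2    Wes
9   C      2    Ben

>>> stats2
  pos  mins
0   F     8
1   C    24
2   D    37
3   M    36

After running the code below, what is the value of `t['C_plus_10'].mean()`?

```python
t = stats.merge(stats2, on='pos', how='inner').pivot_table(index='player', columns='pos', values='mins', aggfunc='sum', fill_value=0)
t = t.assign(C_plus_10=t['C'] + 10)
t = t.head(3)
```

merge on 'pos' (how='inner') → 8 rows:
  pos  fouls player  mins
0   C      2    Wes    24
1   M      3   Omar    36
2   F      0   Nora     8
3   F      6   Omar     8
4   D      2    Gus    37
5   M      3    Vic    36
6   F      0    Vic     8
7   C      2    Ben    24
pivot: rows=player, cols=pos, sum(mins):
pos      C   D  F   M
player               
Ben     24   0  0   0
Gus      0  37  0   0
Nora     0   0  8   0
Omar     0   0  8  36
Vic      0   0  8  36
Wes     24   0  0   0
add column C_plus_10 = t['C'] + 10:
pos      C   D  F   M  C_plus_10
player                          
Ben     24   0  0   0         34
Gus      0  37  0   0         10
Nora     0   0  8   0         10
Omar     0   0  8  36         10
Vic      0   0  8  36         10
Wes     24   0  0   0         34
take first 3 rows:
pos      C   D  F  M  C_plus_10
player                         
Ben     24   0  0  0         34
Gus      0  37  0  0         10
Nora     0   0  8  0         10

18.0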